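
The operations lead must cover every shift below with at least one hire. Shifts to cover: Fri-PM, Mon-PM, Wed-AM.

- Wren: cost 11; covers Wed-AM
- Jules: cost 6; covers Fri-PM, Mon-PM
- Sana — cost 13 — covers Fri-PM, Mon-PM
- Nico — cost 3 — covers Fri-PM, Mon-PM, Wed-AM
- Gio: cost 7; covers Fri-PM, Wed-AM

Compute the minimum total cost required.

3

This is a weighted set-cover instance.
Nico alone covers Fri-PM, Mon-PM, Wed-AM — every shift.
Total cost: 3.
No cover costs less than 3.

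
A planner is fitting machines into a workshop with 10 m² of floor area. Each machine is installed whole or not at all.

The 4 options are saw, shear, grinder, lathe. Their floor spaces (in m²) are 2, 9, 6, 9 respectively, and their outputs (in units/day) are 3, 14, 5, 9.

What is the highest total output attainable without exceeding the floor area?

lathe: floor space 9 ≤ 10, output 9.
shear: floor space 9 ≤ 10, output 14.
Best is shear with total output 14.

14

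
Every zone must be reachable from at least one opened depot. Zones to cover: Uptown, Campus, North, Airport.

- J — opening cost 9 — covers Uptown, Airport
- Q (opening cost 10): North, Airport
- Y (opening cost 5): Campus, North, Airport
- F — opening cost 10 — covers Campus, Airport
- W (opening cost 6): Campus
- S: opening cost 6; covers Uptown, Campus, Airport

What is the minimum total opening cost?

11

This is an integer covering problem.
Choose Y and S: together they cover Uptown, Campus, North, Airport — every zone.
Total opening cost: 5 + 6 = 11.
No cover costs less than 11.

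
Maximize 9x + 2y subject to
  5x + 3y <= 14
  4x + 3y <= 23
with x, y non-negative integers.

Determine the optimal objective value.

Relaxing integrality, the LP optimum is 25.20 at (x,y) = (2.8, 0), which is not an integer point.
(x,y)=(2,1) is feasible, giving 20.
(x,y)=(2,0) is feasible, giving 18.
No feasible integer point exceeds 20.

20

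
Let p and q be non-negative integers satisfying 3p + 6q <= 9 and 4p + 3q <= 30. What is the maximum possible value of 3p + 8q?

(p,q)=(1,1) is feasible, giving 11.
(p,q)=(0,1) is feasible, giving 8.
(p,q)=(2,0) is feasible, giving 6.
(p,q)=(1,0) is feasible, giving 3.
The best lattice point is (1,1), giving 11.

11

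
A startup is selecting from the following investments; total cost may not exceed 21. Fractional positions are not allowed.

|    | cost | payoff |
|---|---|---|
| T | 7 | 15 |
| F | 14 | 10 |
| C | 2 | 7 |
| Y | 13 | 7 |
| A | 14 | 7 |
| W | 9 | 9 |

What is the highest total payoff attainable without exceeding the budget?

31

Allowing fractional choices, the relaxed optimum would be about 33.1, but investments are indivisible.
T + W: cost 7 + 9 = 16 ≤ 21, payoff 15 + 9 = 24.
T + C + W: cost 7 + 2 + 9 = 18 ≤ 21, payoff 15 + 7 + 9 = 31.
T + F: cost 7 + 14 = 21 ≤ 21, payoff 15 + 10 = 25.
Best is T, C, and W with total payoff 31.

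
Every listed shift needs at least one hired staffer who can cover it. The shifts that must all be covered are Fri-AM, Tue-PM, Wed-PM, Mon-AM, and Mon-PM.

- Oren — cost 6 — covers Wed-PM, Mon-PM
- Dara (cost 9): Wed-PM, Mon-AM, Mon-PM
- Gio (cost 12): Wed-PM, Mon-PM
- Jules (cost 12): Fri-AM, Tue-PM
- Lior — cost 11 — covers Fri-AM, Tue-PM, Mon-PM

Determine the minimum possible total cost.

The greedy cost-per-new-shift heuristic would pick Oren, Lior, and Dara for 26, but a cheaper cover exists.
Choose Dara and Lior: together they cover Fri-AM, Tue-PM, Wed-PM, Mon-AM, Mon-PM — every shift.
Total cost: 9 + 11 = 20.
No cover costs less than 20.

20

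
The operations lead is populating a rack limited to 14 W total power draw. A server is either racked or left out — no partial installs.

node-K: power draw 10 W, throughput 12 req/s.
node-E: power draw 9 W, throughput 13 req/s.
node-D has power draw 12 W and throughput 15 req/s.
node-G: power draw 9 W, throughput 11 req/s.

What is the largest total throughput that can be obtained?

15

Allowing fractional choices, the relaxed optimum would be about 19.2, but servers are indivisible.
node-E: power draw 9 ≤ 14, throughput 13.
node-D: power draw 12 ≤ 14, throughput 15.
Best is node-D with total throughput 15.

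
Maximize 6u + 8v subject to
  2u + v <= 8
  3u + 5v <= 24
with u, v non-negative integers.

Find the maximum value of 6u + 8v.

Relaxing integrality, the LP optimum is 41.14 at (u,v) = (2.29, 3.43), which is not an integer point.
(u,v)=(1,4): 2·1+1·4=6≤8, 3·1+5·4=23≤24, objective 38.
(u,v)=(2,3): 2·2+1·3=7≤8, 3·2+5·3=21≤24, objective 36.
(u,v)=(3,2): 2·3+1·2=8≤8, 3·3+5·2=19≤24, objective 34.
Maximum is 38 at (u,v)=(1,4).

38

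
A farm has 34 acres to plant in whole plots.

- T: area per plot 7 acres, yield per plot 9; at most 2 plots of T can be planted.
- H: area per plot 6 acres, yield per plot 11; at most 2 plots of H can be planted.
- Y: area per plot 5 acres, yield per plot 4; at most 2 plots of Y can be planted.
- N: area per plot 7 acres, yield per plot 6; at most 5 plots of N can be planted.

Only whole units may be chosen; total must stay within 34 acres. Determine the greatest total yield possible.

2×T, 2×H, and 1×Y: area 31 ≤ 34, yield 2·9 + 2·11 + 1·4 = 44.
2×T, 2×H, and 1×N: area 33 ≤ 34, yield 2·9 + 2·11 + 1·6 = 46.
Best is 46.

46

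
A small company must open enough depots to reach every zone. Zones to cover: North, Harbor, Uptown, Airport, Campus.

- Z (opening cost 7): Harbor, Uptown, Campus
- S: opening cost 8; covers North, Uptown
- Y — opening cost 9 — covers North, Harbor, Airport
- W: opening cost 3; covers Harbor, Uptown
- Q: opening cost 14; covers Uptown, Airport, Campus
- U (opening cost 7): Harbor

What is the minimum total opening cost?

16

This is an integer covering problem.
Choose Z and Y: together they cover North, Harbor, Uptown, Airport, Campus — every zone.
Total opening cost: 7 + 9 = 16.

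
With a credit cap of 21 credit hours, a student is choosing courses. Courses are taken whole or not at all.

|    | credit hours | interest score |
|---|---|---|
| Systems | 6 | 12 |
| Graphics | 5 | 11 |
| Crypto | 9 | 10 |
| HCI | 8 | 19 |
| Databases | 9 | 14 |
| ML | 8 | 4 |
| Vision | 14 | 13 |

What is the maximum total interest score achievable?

42

Treat it as a binary knapsack problem.
Allowing fractional choices, the relaxed optimum would be about 45.1, but courses are indivisible.
Systems + Graphics + HCI: credit hours 6 + 5 + 8 = 19 ≤ 21, interest score 12 + 11 + 19 = 42.
Systems + Graphics + Databases: credit hours 6 + 5 + 9 = 20 ≤ 21, interest score 12 + 11 + 14 = 37.
Graphics + HCI + ML: credit hours 5 + 8 + 8 = 21 ≤ 21, interest score 11 + 19 + 4 = 34.
Best is Systems, Graphics, and HCI with total interest score 42.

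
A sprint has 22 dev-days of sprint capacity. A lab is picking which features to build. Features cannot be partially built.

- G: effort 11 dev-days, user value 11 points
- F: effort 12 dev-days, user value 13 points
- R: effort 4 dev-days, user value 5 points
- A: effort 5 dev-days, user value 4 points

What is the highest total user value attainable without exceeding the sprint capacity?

F + R: effort 12 + 4 = 16 ≤ 22, user value 13 + 5 = 18.
F + R + A: effort 12 + 4 + 5 = 21 ≤ 22, user value 13 + 5 + 4 = 22.
G + R + A: effort 11 + 4 + 5 = 20 ≤ 22, user value 11 + 5 + 4 = 20.
Best is F, R, and A with total user value 22.

22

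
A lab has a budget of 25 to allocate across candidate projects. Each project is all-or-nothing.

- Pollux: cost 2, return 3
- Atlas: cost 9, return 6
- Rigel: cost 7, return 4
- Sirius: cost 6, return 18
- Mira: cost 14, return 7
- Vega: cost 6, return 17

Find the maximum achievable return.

44

Allowing fractional choices, the relaxed optimum would be about 45.1, but projects are indivisible.
Atlas + Sirius + Vega: cost 9 + 6 + 6 = 21 ≤ 25, return 6 + 18 + 17 = 41.
Pollux + Rigel + Sirius + Vega: cost 2 + 7 + 6 + 6 = 21 ≤ 25, return 3 + 4 + 18 + 17 = 42.
Pollux + Atlas + Sirius + Vega: cost 2 + 9 + 6 + 6 = 23 ≤ 25, return 3 + 6 + 18 + 17 = 44.
Best is Pollux, Atlas, Sirius, and Vega with total return 44.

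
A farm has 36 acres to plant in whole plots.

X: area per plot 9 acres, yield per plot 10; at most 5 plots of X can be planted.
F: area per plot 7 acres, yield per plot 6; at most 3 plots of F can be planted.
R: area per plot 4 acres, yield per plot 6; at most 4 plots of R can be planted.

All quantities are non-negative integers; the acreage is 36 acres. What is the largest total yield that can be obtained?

This is a bounded integer knapsack.
R has the best ratio (6/4); taking only R gives at most 4×6 = 24 (stopped by the supply cap of 4).
Mixing does better — 2×X and 4×R: area 34 ≤ 36, yield 2·10 + 4·6 = 44.

44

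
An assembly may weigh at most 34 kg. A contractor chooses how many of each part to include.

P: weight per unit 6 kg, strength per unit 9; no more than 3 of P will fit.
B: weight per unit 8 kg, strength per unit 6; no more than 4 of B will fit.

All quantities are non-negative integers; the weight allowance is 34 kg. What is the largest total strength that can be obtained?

39

P has the best ratio (9/6); taking only P gives at most 3×9 = 27 (stopped by the supply cap of 3).
Mixing does better — 3×P and 2×B: weight 34 ≤ 34, strength 3·9 + 2·6 = 39.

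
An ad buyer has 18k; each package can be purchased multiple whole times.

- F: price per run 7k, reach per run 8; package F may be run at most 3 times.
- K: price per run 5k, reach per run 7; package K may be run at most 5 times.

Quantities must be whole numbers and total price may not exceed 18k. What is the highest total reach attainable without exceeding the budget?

Take 1×F and 2×K: price 17 ≤ 18, reach 1·8 + 2·7 = 22.
No other integer combination yields more.

22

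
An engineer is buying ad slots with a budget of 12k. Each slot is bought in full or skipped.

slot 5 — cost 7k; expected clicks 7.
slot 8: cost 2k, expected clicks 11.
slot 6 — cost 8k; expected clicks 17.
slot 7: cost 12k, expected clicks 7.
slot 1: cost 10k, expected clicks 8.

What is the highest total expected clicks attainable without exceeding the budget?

28

This is a 0-1 knapsack instance.
slot 8 + slot 1: cost 2 + 10 = 12 ≤ 12, expected clicks 11 + 8 = 19.
slot 8 + slot 6: cost 2 + 8 = 10 ≤ 12, expected clicks 11 + 17 = 28.
slot 5 + slot 8: cost 7 + 2 = 9 ≤ 12, expected clicks 7 + 11 = 18.
Best is slot 8 and slot 6 with total expected clicks 28.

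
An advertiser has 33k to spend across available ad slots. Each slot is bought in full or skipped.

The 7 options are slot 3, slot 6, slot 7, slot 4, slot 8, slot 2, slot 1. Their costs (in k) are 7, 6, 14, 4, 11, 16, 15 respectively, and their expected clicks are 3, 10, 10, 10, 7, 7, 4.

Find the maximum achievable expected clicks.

slot 3 + slot 6 + slot 4 + slot 8: cost 7 + 6 + 4 + 11 = 28 ≤ 33, expected clicks 3 + 10 + 10 + 7 = 30.
slot 6 + slot 7 + slot 4: cost 6 + 14 + 4 = 24 ≤ 33, expected clicks 10 + 10 + 10 = 30.
slot 3 + slot 6 + slot 7 + slot 4: cost 7 + 6 + 14 + 4 = 31 ≤ 33, expected clicks 3 + 10 + 10 + 10 = 33.
Best is slot 3, slot 6, slot 7, and slot 4 with total expected clicks 33.

33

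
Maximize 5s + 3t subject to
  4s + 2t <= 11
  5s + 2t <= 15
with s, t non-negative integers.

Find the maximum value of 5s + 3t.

The continuous relaxation peaks at (0, 5.5) with value 16.50; rounding to a feasible lattice point costs some objective.
(s,t)=(0,5): 4·0+2·5=10≤11, 5·0+2·5=10≤15, objective 15.
(s,t)=(0,4): 4·0+2·4=8≤11, 5·0+2·4=8≤15, objective 12.
Maximum is 15 at (s,t)=(0,5).

15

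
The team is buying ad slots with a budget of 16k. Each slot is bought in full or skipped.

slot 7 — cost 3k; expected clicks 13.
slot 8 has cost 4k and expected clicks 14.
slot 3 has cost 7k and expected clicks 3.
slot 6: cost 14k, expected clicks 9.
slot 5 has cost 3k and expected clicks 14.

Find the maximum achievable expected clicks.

Treat it as a binary knapsack problem.
Allowing fractional choices, the relaxed optimum would be about 44.9, but ad slots are indivisible.
slot 8 + slot 3 + slot 5: cost 4 + 7 + 3 = 14 ≤ 16, expected clicks 14 + 3 + 14 = 31.
slot 7 + slot 8 + slot 5: cost 3 + 4 + 3 = 10 ≤ 16, expected clicks 13 + 14 + 14 = 41.
Best is slot 7, slot 8, and slot 5 with total expected clicks 41.

41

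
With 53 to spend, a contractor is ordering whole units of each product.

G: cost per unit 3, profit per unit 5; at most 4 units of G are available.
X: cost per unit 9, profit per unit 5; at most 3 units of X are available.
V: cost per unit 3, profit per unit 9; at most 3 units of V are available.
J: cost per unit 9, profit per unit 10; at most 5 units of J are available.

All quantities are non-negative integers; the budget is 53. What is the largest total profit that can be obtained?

77

Take 2×G, 3×V, and 4×J: cost 51 ≤ 53, profit 2·5 + 3·9 + 4·10 = 77.
V has the best ratio (9/3) and is taken to its limit of 3; remaining capacity is filled optimally with the others.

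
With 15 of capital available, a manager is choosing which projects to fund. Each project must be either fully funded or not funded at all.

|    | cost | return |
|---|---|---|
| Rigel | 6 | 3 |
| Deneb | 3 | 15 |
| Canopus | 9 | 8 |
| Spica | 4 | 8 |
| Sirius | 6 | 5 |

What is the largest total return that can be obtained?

28

Treat it as a binary knapsack problem.
Take Deneb, Spica, and Sirius: cost 3 + 4 + 6 = 13 ≤ 15, return 15 + 8 + 5 = 28.
No other feasible combination does better.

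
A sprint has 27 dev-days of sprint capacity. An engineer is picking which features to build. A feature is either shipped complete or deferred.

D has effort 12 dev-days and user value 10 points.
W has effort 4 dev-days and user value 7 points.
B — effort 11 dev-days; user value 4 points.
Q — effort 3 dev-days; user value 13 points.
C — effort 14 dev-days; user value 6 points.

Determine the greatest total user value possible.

Take D, W, and Q: effort 12 + 4 + 3 = 19 ≤ 27, user value 10 + 7 + 13 = 30.
No other feasible combination does better.

30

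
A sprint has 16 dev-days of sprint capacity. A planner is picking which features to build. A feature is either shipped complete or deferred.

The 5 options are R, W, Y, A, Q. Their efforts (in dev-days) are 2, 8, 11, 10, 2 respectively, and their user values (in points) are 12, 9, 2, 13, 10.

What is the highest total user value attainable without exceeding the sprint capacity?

35

Take R, A, and Q: effort 2 + 10 + 2 = 14 ≤ 16, user value 12 + 13 + 10 = 35.
No other feasible combination does better.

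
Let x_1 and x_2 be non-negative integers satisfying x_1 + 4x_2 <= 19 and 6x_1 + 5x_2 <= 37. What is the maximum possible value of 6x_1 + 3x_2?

(x_1,x_2)=(6,0): 1·6+4·0=6≤19, 6·6+5·0=36≤37, objective 36.
(x_1,x_2)=(5,1): 1·5+4·1=9≤19, 6·5+5·1=35≤37, objective 33.
(x_1,x_2)=(5,0): 1·5+4·0=5≤19, 6·5+5·0=30≤37, objective 30.
The best lattice point is (6,0), giving 36.

36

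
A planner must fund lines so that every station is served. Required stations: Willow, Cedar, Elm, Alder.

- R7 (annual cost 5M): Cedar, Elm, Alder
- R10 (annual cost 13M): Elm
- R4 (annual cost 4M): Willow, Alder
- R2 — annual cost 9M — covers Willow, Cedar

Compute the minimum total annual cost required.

9

This is a weighted set-cover instance.
Choose R7 and R4: together they cover Willow, Cedar, Elm, Alder — every station.
Total annual cost: 5 + 4 = 9.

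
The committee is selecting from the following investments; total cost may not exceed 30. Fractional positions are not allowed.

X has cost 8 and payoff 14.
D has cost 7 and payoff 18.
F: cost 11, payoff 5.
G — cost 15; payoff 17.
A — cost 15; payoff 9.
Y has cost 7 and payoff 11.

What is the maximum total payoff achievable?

Take X, D, and G: cost 8 + 7 + 15 = 30 ≤ 30, payoff 14 + 18 + 17 = 49.
No other feasible combination does better.

49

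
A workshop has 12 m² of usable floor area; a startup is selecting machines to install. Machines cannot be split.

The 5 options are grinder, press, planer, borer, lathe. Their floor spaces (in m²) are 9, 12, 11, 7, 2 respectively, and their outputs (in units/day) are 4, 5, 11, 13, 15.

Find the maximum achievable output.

28

Allowing fractional choices, the relaxed optimum would be about 31.0, but machines are indivisible.
lathe: floor space 2 ≤ 12, output 15.
borer + lathe: floor space 7 + 2 = 9 ≤ 12, output 13 + 15 = 28.
grinder + lathe: floor space 9 + 2 = 11 ≤ 12, output 4 + 15 = 19.
Best is borer and lathe with total output 28.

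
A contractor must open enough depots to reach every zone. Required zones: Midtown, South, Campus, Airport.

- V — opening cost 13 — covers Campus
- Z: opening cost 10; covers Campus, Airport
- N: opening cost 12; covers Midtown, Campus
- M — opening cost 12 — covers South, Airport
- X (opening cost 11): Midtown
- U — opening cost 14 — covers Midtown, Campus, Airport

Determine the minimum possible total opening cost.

Choose N and M: together they cover Midtown, South, Campus, Airport — every zone.
Total opening cost: 12 + 12 = 24.

24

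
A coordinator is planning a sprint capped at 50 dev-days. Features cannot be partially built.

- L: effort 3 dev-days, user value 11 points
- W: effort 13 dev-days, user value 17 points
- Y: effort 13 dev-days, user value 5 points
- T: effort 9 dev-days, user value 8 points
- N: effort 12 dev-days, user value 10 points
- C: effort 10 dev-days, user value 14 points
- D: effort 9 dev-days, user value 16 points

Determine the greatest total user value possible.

68

This is a 0-1 knapsack instance.
Allowing fractional choices, the relaxed optimum would be about 71.0, but features are indivisible.
L + W + Y + C + D: effort 3 + 13 + 13 + 10 + 9 = 48 ≤ 50, user value 11 + 17 + 5 + 14 + 16 = 63.
L + W + N + C + D: effort 3 + 13 + 12 + 10 + 9 = 47 ≤ 50, user value 11 + 17 + 10 + 14 + 16 = 68.
L + W + T + C + D: effort 3 + 13 + 9 + 10 + 9 = 44 ≤ 50, user value 11 + 17 + 8 + 14 + 16 = 66.
Best is L, W, N, C, and D with total user value 68.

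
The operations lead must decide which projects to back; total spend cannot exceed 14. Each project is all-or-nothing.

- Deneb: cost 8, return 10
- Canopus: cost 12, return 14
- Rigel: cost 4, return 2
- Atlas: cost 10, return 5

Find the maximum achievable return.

14

Treat it as a binary knapsack problem.
Allowing fractional choices, the relaxed optimum would be about 17.0, but projects are indivisible.
Deneb + Rigel: cost 8 + 4 = 12 ≤ 14, return 10 + 2 = 12.
Canopus: cost 12 ≤ 14, return 14.
Best is Canopus with total return 14.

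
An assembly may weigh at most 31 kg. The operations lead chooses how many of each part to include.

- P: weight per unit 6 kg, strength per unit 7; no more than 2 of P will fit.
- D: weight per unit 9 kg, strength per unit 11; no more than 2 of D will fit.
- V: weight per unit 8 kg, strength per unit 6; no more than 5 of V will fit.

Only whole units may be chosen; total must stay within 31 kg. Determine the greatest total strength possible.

36

2×P and 2×D: weight 30 ≤ 31, strength 2·7 + 2·11 = 36.
2×P, 1×D, and 1×V: weight 29 ≤ 31, strength 2·7 + 1·11 + 1·6 = 31.
Best is 36.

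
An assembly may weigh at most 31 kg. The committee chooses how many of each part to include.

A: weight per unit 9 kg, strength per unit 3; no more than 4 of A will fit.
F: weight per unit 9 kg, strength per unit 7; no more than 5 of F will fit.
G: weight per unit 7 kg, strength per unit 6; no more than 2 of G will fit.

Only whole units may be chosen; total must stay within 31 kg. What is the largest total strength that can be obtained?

This is a bounded integer knapsack.
G has the best ratio (6/7); taking only G gives at most 2×6 = 12 (stopped by the supply cap of 2).
Mixing does better — 3×F: weight 27 ≤ 31, strength 3·7 = 21.

21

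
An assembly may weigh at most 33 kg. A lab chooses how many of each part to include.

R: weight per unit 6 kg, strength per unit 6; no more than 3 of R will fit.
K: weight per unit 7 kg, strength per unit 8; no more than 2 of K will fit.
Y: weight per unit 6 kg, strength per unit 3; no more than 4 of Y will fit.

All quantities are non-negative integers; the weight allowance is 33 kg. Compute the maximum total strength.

K has the best ratio (8/7); taking only K gives at most 2×8 = 16 (stopped by the supply cap of 2).
Mixing does better — 3×R and 2×K: weight 32 ≤ 33, strength 3·6 + 2·8 = 34.

34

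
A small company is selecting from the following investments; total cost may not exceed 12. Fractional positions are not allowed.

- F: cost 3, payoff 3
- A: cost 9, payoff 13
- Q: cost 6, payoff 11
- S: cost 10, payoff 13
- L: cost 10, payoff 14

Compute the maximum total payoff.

This is an integer program with binary decision variables.
Take F and A: cost 3 + 9 = 12 ≤ 12, payoff 3 + 13 = 16.
No other feasible combination does better.

16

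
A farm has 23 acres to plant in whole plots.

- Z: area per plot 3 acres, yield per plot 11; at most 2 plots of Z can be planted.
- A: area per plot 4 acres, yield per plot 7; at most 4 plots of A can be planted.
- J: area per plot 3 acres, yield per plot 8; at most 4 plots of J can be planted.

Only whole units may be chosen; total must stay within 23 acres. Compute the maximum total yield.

Z has the best ratio (11/3); taking only Z gives at most 2×11 = 22 (stopped by the supply cap of 2).
Mixing does better — 2×Z, 1×A, and 4×J: area 22 ≤ 23, yield 2·11 + 1·7 + 4·8 = 61.

61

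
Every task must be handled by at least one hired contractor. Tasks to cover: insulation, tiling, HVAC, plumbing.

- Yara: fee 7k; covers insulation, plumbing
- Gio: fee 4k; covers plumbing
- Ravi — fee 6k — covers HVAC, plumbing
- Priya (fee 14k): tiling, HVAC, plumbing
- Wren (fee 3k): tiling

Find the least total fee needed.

16

This is an integer covering problem.
Choose Yara, Ravi, and Wren: together they cover insulation, tiling, HVAC, plumbing — every task.
Total fee: 7 + 6 + 3 = 16.
No cover costs less than 16.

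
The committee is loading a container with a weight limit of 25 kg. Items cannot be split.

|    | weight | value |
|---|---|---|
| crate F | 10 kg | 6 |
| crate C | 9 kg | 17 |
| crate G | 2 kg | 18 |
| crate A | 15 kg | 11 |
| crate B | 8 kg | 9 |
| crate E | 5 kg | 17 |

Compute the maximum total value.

61

This is an integer program with binary decision variables.
Allowing fractional choices, the relaxed optimum would be about 61.7, but items are indivisible.
crate C + crate G + crate B + crate E: weight 9 + 2 + 8 + 5 = 24 ≤ 25, value 17 + 18 + 9 + 17 = 61.
crate C + crate G + crate E: weight 9 + 2 + 5 = 16 ≤ 25, value 17 + 18 + 17 = 52.
Best is crate C, crate G, crate B, and crate E with total value 61.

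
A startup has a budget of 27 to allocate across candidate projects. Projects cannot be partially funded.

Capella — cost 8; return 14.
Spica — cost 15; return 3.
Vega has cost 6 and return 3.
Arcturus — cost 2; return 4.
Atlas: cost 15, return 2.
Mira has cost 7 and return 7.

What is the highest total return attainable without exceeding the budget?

Treat it as a binary knapsack problem.
Allowing fractional choices, the relaxed optimum would be about 28.8, but projects are indivisible.
Capella + Vega + Arcturus + Mira: cost 8 + 6 + 2 + 7 = 23 ≤ 27, return 14 + 3 + 4 + 7 = 28.
Capella + Arcturus + Mira: cost 8 + 2 + 7 = 17 ≤ 27, return 14 + 4 + 7 = 25.
Best is Capella, Vega, Arcturus, and Mira with total return 28.

28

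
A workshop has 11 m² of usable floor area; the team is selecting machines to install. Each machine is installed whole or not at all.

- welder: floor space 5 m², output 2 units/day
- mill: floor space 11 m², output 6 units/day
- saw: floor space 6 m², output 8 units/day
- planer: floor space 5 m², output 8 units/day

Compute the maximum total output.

This is a 0-1 knapsack instance.
Take saw and planer: floor space 6 + 5 = 11 ≤ 11, output 8 + 8 = 16.
No other feasible combination does better.

16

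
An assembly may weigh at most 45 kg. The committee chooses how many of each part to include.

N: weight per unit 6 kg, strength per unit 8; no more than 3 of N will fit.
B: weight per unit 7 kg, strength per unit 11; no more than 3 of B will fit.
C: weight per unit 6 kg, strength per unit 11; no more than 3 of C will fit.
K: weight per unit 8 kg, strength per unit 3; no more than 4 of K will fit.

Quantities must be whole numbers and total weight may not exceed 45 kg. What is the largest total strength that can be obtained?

2×N, 2×B, and 3×C: weight 44 ≤ 45, strength 2·8 + 2·11 + 3·11 = 71.
1×N, 3×B, and 3×C: weight 45 ≤ 45, strength 1·8 + 3·11 + 3·11 = 74.
Best is 74.

74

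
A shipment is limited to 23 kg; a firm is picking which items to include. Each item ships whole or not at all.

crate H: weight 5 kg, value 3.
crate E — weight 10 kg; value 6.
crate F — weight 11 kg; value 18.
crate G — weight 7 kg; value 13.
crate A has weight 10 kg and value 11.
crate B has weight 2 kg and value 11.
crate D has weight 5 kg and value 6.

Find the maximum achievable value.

Take crate F, crate G, and crate B: weight 11 + 7 + 2 = 20 ≤ 23, value 18 + 13 + 11 = 42.
No other feasible combination does better.

42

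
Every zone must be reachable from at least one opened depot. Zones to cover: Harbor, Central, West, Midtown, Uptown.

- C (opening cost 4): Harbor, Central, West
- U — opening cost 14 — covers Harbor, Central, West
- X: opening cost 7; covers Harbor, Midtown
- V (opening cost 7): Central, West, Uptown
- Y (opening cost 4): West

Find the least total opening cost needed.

14

The greedy cost-per-new-zone heuristic would pick C, X, and V for 18, but a cheaper cover exists.
Choose X and V: together they cover Harbor, Central, West, Midtown, Uptown — every zone.
Total opening cost: 7 + 7 = 14.
No cover costs less than 14.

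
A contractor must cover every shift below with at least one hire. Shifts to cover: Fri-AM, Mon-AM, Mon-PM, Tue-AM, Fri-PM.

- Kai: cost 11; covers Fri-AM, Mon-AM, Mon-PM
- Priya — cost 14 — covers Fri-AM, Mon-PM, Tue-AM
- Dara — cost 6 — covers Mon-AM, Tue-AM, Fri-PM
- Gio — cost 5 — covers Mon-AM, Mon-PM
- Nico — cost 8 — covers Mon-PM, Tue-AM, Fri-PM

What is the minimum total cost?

The greedy cost-per-new-shift heuristic would pick Dara, Gio, and Kai for 22, but a cheaper cover exists.
Choose Kai and Dara: together they cover Fri-AM, Mon-AM, Mon-PM, Tue-AM, Fri-PM — every shift.
Total cost: 11 + 6 = 17.
No cover costs less than 17.

17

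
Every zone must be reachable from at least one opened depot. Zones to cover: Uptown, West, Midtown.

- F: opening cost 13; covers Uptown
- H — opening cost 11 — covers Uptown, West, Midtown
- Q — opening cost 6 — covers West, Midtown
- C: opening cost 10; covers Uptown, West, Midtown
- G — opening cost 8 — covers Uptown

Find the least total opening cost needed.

C alone covers Uptown, West, Midtown — every zone.
Total opening cost: 10.

10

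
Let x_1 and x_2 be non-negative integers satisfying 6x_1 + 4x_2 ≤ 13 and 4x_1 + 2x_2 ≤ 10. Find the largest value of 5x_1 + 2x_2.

Relaxing integrality, the LP optimum is 10.83 at (x_1,x_2) = (2.17, 0), which is not an integer point.
(x_1,x_2)=(2,0): 6·2+4·0=12≤13, 4·2+2·0=8≤10, objective 10.
(x_1,x_2)=(1,1): 6·1+4·1=10≤13, 4·1+2·1=6≤10, objective 7.
(x_1,x_2)=(1,0): 6·1+4·0=6≤13, 4·1+2·0=4≤10, objective 5.
Maximum is 10 at (x_1,x_2)=(2,0).

10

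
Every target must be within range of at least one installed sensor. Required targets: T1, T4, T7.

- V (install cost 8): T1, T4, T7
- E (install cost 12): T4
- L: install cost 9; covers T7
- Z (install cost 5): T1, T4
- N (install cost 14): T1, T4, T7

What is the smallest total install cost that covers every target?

8

The greedy cost-per-new-target heuristic would pick Z and V for 13, but a cheaper cover exists.
V alone covers T1, T4, T7 — every target.
Total install cost: 8.
No cover costs less than 8.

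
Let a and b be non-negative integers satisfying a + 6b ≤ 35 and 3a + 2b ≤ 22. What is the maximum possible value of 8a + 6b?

62

(a,b)=(4,5): 1·4+6·5=34≤35, 3·4+2·5=22≤22, objective 62.
(a,b)=(4,4): 1·4+6·4=28≤35, 3·4+2·4=20≤22, objective 56.
(a,b)=(3,5): 1·3+6·5=33≤35, 3·3+2·5=19≤22, objective 54.
(a,b)=(3,4): 1·3+6·4=27≤35, 3·3+2·4=17≤22, objective 48.
No feasible integer point exceeds 62.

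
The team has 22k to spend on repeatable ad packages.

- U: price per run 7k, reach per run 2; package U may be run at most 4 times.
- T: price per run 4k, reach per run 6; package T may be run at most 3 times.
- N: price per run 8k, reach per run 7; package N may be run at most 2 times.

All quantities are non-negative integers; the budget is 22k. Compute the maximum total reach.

This is a bounded integer knapsack.
T has the best ratio (6/4); taking only T gives at most 3×6 = 18 (stopped by the supply cap of 3).
Mixing does better — 3×T and 1×N: price 20 ≤ 22, reach 3·6 + 1·7 = 25.

25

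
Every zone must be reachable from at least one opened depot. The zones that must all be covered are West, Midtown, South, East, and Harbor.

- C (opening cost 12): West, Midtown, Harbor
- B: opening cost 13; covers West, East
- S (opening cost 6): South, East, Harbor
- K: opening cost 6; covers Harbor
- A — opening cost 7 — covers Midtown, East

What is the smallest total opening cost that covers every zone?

18

Choose C and S: together they cover West, Midtown, South, East, Harbor — every zone.
Total opening cost: 12 + 6 = 18.
No cover costs less than 18.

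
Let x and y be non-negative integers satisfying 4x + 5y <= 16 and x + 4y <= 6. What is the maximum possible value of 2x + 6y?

Relaxing integrality, the LP optimum is 10.55 at (x,y) = (3.09, 0.727), which is not an integer point.
(x,y)=(2,1): 4·2+5·1=13≤16, 1·2+4·1=6≤6, objective 10.
(x,y)=(4,0): 4·4+5·0=16≤16, 1·4+4·0=4≤6, objective 8.
No feasible integer point exceeds 10.

10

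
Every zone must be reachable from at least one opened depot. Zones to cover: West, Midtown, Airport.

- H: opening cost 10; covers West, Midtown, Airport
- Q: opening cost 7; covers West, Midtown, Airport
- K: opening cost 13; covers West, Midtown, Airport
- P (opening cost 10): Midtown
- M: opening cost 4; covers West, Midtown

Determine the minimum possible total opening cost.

The greedy cost-per-new-zone heuristic would pick M and Q for 11, but a cheaper cover exists.
Q alone covers West, Midtown, Airport — every zone.
Total opening cost: 7.
No cover costs less than 7.

7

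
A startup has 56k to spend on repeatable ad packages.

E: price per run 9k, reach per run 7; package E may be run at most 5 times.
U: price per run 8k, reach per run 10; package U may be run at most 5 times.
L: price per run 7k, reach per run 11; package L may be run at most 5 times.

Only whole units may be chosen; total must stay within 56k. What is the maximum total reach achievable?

2×U and 5×L: price 51 ≤ 56, reach 2·10 + 5·11 = 75.
3×U and 4×L: price 52 ≤ 56, reach 3·10 + 4·11 = 74.
Best is 75.

75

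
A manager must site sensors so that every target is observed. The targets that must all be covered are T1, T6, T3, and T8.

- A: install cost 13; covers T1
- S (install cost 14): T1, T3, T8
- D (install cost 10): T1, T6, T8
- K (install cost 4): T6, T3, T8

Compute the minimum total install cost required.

14

Choose D and K: together they cover T1, T6, T3, T8 — every target.
Total install cost: 10 + 4 = 14.
No cover costs less than 14.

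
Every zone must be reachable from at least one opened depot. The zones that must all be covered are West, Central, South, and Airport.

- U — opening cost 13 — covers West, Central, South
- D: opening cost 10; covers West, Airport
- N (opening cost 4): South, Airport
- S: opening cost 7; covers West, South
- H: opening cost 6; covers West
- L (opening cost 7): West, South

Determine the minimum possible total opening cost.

This is an integer covering problem.
Choose U and N: together they cover West, Central, South, Airport — every zone.
Total opening cost: 13 + 4 = 17.

17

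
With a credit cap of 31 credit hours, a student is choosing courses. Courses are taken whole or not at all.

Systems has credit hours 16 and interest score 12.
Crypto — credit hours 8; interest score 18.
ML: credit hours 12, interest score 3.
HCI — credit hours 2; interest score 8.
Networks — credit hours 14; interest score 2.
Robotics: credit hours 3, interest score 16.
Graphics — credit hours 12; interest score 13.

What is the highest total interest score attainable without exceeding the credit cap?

Treat it as a binary knapsack problem.
Allowing fractional choices, the relaxed optimum would be about 59.5, but courses are indivisible.
Systems + Crypto + HCI + Robotics: credit hours 16 + 8 + 2 + 3 = 29 ≤ 31, interest score 12 + 18 + 8 + 16 = 54.
Crypto + HCI + Robotics + Graphics: credit hours 8 + 2 + 3 + 12 = 25 ≤ 31, interest score 18 + 8 + 16 + 13 = 55.
Crypto + Robotics + Graphics: credit hours 8 + 3 + 12 = 23 ≤ 31, interest score 18 + 16 + 13 = 47.
Best is Crypto, HCI, Robotics, and Graphics with total interest score 55.

55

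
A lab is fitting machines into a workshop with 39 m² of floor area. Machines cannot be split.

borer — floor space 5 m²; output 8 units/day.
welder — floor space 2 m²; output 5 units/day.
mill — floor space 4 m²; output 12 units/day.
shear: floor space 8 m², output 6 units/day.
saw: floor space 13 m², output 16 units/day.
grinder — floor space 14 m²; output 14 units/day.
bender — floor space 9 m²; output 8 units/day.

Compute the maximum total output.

borer + welder + mill + saw + grinder: floor space 5 + 2 + 4 + 13 + 14 = 38 ≤ 39, output 8 + 5 + 12 + 16 + 14 = 55.
borer + mill + saw + grinder: floor space 5 + 4 + 13 + 14 = 36 ≤ 39, output 8 + 12 + 16 + 14 = 50.
Best is borer, welder, mill, saw, and grinder with total output 55.

55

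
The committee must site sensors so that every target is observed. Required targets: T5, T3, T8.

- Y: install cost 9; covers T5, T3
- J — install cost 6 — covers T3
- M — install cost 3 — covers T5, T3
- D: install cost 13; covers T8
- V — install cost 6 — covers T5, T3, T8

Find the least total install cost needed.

This is a weighted set-cover instance.
V alone covers T5, T3, T8 — every target.
Total install cost: 6.

6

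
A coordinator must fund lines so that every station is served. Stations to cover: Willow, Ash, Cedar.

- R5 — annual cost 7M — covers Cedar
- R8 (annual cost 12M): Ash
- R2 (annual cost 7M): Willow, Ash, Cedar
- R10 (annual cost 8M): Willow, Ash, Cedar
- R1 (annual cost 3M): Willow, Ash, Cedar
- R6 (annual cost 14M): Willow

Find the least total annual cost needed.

3

R1 alone covers Willow, Ash, Cedar — every station.
Total annual cost: 3.
No cover costs less than 3.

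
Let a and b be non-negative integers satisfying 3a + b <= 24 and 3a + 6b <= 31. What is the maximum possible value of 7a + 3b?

(a,b)=(8,0): 3·8+1·0=24≤24, 3·8+6·0=24≤31, objective 56.
(a,b)=(7,1): 3·7+1·1=22≤24, 3·7+6·1=27≤31, objective 52.
(a,b)=(7,0): 3·7+1·0=21≤24, 3·7+6·0=21≤31, objective 49.
No feasible integer point exceeds 56.

56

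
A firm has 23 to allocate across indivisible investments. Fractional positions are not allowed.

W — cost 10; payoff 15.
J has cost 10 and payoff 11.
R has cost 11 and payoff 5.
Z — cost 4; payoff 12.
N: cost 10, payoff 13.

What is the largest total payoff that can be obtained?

Take W and N: cost 10 + 10 = 20 ≤ 23, payoff 15 + 13 = 28.
No other feasible combination does better.

28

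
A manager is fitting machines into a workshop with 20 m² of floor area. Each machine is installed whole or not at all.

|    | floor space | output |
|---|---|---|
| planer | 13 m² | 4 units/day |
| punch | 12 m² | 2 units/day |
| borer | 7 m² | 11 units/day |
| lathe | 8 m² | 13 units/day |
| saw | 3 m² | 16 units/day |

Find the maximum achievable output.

Treat it as a binary knapsack problem.
Take borer, lathe, and saw: floor space 7 + 8 + 3 = 18 ≤ 20, output 11 + 13 + 16 = 40.
No other feasible combination does better.

40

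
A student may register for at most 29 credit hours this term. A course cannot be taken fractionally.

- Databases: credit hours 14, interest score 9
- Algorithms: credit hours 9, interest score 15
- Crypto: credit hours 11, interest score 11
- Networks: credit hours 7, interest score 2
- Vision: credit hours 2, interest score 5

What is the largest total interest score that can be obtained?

33

Algorithms + Crypto + Vision: credit hours 9 + 11 + 2 = 22 ≤ 29, interest score 15 + 11 + 5 = 31.
Algorithms + Crypto + Networks + Vision: credit hours 9 + 11 + 7 + 2 = 29 ≤ 29, interest score 15 + 11 + 2 + 5 = 33.
Best is Algorithms, Crypto, Networks, and Vision with total interest score 33.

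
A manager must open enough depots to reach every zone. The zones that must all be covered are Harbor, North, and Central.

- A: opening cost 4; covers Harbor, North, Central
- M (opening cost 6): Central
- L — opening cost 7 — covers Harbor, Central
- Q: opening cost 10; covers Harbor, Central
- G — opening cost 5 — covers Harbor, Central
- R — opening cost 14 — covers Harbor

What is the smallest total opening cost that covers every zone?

4

A alone covers Harbor, North, Central — every zone.
Total opening cost: 4.
No cover costs less than 4.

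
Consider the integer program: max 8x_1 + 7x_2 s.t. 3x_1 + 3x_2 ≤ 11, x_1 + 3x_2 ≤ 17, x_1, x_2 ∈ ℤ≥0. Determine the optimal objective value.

(x_1,x_2)=(3,0) is feasible, giving 24.
(x_1,x_2)=(2,1) is feasible, giving 23.
(x_1,x_2)=(2,0) is feasible, giving 16.
Maximum is 24 at (x_1,x_2)=(3,0).

24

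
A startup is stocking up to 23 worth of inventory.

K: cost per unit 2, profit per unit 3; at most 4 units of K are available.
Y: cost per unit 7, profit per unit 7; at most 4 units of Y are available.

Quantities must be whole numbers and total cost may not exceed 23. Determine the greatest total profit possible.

K has the best ratio (3/2); taking only K gives at most 4×3 = 12 (stopped by the supply cap of 4).
Mixing does better — 4×K and 2×Y: cost 22 ≤ 23, profit 4·3 + 2·7 = 26.

26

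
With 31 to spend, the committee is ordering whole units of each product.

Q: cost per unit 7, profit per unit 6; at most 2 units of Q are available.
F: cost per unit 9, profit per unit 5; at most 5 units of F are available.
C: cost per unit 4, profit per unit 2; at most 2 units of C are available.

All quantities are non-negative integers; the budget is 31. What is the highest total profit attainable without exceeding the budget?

21

Take 2×Q, 1×F, and 2×C: cost 31 ≤ 31, profit 2·6 + 1·5 + 2·2 = 21.
Q has the best ratio (6/7) and is taken to its limit of 2; remaining capacity is filled optimally with the others.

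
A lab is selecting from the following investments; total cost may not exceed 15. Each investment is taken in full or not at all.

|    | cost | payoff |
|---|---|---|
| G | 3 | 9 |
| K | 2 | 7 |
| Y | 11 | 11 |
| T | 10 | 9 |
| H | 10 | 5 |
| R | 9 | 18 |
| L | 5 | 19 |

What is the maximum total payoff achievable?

Allowing fractional choices, the relaxed optimum would be about 45.0, but investments are indivisible.
R + L: cost 9 + 5 = 14 ≤ 15, payoff 18 + 19 = 37.
G + K + L: cost 3 + 2 + 5 = 10 ≤ 15, payoff 9 + 7 + 19 = 35.
Best is R and L with total payoff 37.

37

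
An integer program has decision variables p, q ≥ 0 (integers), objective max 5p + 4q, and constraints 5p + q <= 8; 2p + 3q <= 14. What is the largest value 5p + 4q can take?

(p,q)=(1,3): 5·1+1·3=8≤8, 2·1+3·3=11≤14, objective 17.
(p,q)=(0,4): 5·0+1·4=4≤8, 2·0+3·4=12≤14, objective 16.
(p,q)=(1,2): 5·1+1·2=7≤8, 2·1+3·2=8≤14, objective 13.
The best lattice point is (1,3), giving 17.

17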